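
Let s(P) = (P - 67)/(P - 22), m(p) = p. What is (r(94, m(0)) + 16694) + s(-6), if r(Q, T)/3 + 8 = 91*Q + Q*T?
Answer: 1185369/28 ≈ 42335.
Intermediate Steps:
r(Q, T) = -24 + 273*Q + 3*Q*T (r(Q, T) = -24 + 3*(91*Q + Q*T) = -24 + (273*Q + 3*Q*T) = -24 + 273*Q + 3*Q*T)
s(P) = (-67 + P)/(-22 + P)
(r(94, m(0)) + 16694) + s(-6) = ((-24 + 273*94 + 3*94*0) + 16694) + (-67 - 6)/(-22 - 6) = ((-24 + 25662 + 0) + 16694) - 73/(-28) = (25638 + 16694) - 1/28*(-73) = 42332 + 73/28 = 1185369/28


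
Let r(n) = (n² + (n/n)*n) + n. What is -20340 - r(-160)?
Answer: -45620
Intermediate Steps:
r(n) = n² + 2*n (r(n) = (n² + 1*n) + n = (n² + n) + n = (n + n²) + n = n² + 2*n)
-20340 - r(-160) = -20340 - (-160)*(2 - 160) = -20340 - (-160)*(-158) = -20340 - 1*25280 = -20340 - 25280 = -45620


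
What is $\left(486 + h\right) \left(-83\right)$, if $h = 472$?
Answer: $-79514$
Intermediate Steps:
$\left(486 + h\right) \left(-83\right) = \left(486 + 472\right) \left(-83\right) = 958 \left(-83\right) = -79514$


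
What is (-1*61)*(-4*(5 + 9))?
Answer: 3416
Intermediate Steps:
(-1*61)*(-4*(5 + 9)) = -(-244)*14 = -61*(-56) = 3416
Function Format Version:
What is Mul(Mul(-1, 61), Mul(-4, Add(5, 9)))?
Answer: 3416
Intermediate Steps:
Mul(Mul(-1, 61), Mul(-4, Add(5, 9))) = Mul(-61, Mul(-4, 14)) = Mul(-61, -56) = 3416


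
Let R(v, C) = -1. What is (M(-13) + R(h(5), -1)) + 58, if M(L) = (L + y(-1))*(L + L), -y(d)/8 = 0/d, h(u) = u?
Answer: 395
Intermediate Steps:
y(d) = 0 (y(d) = -0/d = -8*0 = 0)
M(L) = 2*L² (M(L) = (L + 0)*(L + L) = L*(2*L) = 2*L²)
(M(-13) + R(h(5), -1)) + 58 = (2*(-13)² - 1) + 58 = (2*169 - 1) + 58 = (338 - 1) + 58 = 337 + 58 = 395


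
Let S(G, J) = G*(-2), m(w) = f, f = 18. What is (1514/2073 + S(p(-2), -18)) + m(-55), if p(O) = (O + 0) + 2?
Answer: 38828/2073 ≈ 18.730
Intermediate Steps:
m(w) = 18
p(O) = 2 + O (p(O) = O + 2 = 2 + O)
S(G, J) = -2*G
(1514/2073 + S(p(-2), -18)) + m(-55) = (1514/2073 - 2*(2 - 2)) + 18 = (1514*(1/2073) - 2*0) + 18 = (1514/2073 + 0) + 18 = 1514/2073 + 18 = 38828/2073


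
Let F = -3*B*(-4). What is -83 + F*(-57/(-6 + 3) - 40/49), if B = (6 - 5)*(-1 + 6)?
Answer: 49393/49 ≈ 1008.0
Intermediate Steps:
B = 5 (B = 1*5 = 5)
F = 60 (F = -3*5*(-4) = -15*(-4) = 60)
-83 + F*(-57/(-6 + 3) - 40/49) = -83 + 60*(-57/(-6 + 3) - 40/49) = -83 + 60*(-57/(-3) - 40*1/49) = -83 + 60*(-57*(-1/3) - 40/49) = -83 + 60*(19 - 40/49) = -83 + 60*(891/49) = -83 + 53460/49 = 49393/49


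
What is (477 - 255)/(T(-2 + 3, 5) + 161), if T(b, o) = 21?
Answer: 111/91 ≈ 1.2198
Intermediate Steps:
(477 - 255)/(T(-2 + 3, 5) + 161) = (477 - 255)/(21 + 161) = 222/182 = (1/182)*222 = 111/91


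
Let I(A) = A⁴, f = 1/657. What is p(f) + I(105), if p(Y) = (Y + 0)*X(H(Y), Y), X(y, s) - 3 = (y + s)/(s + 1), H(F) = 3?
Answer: 26273532247598/216153 ≈ 1.2155e+8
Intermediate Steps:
f = 1/657 ≈ 0.0015221
X(y, s) = 3 + (s + y)/(1 + s) (X(y, s) = 3 + (y + s)/(s + 1) = 3 + (s + y)/(1 + s))
p(Y) = Y*(6 + 4*Y)/(1 + Y) (p(Y) = (Y + 0)*((3 + 3 + 4*Y)/(1 + Y)) = Y*((6 + 4*Y)/(1 + Y)) = Y*(6 + 4*Y)/(1 + Y))
p(f) + I(105) = 2*(1/657)*(3 + 2*(1/657))/(1 + 1/657) + 105⁴ = 2*(1/657)*(3 + 2/657)/(658/657) + 121550625 = 2*(1/657)*(657/658)*(1973/657) + 121550625 = 1973/216153 + 121550625 = 26273532247598/216153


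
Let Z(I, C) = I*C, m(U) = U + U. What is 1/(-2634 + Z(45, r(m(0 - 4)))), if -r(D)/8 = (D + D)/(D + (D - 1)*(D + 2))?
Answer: -23/57702 ≈ -0.00039860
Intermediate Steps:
m(U) = 2*U
r(D) = -16*D/(D + (-1 + D)*(2 + D)) (r(D) = -8*(D + D)/(D + (D - 1)*(D + 2)) = -8*2*D/(D + (-1 + D)*(2 + D)) = -16*D/(D + (-1 + D)*(2 + D)))
Z(I, C) = C*I
1/(-2634 + Z(45, r(m(0 - 4)))) = 1/(-2634 - 16*2*(0 - 4)/(-2 + (2*(0 - 4))² + 2*(2*(0 - 4)))*45) = 1/(-2634 - 16*2*(-4)/(-2 + (2*(-4))² + 2*(2*(-4)))*45) = 1/(-2634 - 16*(-8)/(-2 + (-8)² + 2*(-8))*45) = 1/(-2634 - 16*(-8)/(-2 + 64 - 16)*45) = 1/(-2634 - 16*(-8)/46*45) = 1/(-2634 - 16*(-8)*1/46*45) = 1/(-2634 + (64/23)*45) = 1/(-2634 + 2880/23) = 1/(-57702/23) = -23/57702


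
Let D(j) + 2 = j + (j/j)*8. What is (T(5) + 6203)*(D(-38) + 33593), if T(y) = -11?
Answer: 207809712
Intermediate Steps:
D(j) = 6 + j (D(j) = -2 + (j + (j/j)*8) = -2 + (j + 1*8) = -2 + (j + 8) = -2 + (8 + j) = 6 + j)
(T(5) + 6203)*(D(-38) + 33593) = (-11 + 6203)*((6 - 38) + 33593) = 6192*(-32 + 33593) = 6192*33561 = 207809712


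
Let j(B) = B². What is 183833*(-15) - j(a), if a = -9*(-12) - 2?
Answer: -2768731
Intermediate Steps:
a = 106 (a = 108 - 2 = 106)
183833*(-15) - j(a) = 183833*(-15) - 1*106² = -2757495 - 1*11236 = -2757495 - 11236 = -2768731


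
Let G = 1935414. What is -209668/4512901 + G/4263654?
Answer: 1306729994857/3206908066709 ≈ 0.40747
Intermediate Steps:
-209668/4512901 + G/4263654 = -209668/4512901 + 1935414/4263654 = -209668*1/4512901 + 1935414*(1/4263654) = -209668/4512901 + 322569/710609 = 1306729994857/3206908066709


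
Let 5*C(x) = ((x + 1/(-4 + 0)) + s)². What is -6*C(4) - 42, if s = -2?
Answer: -1827/40 ≈ -45.675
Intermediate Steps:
C(x) = (-9/4 + x)²/5 (C(x) = ((x + 1/(-4 + 0)) - 2)²/5 = ((x + 1/(-4)) - 2)²/5 = ((x - ¼) - 2)²/5 = ((-¼ + x) - 2)²/5 = (-9/4 + x)²/5)
-6*C(4) - 42 = -3*(-9 + 4*4)²/40 - 42 = -3*(-9 + 16)²/40 - 42 = -3*7²/40 - 42 = -3*49/40 - 42 = -6*49/80 - 42 = -147/40 - 42 = -1827/40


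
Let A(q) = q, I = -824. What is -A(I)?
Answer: 824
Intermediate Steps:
-A(I) = -1*(-824) = 824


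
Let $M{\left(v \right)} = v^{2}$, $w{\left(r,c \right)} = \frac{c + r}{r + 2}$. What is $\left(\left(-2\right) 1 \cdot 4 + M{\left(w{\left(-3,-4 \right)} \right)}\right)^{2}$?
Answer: $1681$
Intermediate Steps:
$w{\left(r,c \right)} = \frac{c + r}{2 + r}$
$\left(\left(-2\right) 1 \cdot 4 + M{\left(w{\left(-3,-4 \right)} \right)}\right)^{2} = \left(\left(-2\right) 1 \cdot 4 + \left(\frac{-4 - 3}{2 - 3}\right)^{2}\right)^{2} = \left(\left(-2\right) 4 + \left(\frac{1}{-1} \left(-7\right)\right)^{2}\right)^{2} = \left(-8 + \left(\left(-1\right) \left(-7\right)\right)^{2}\right)^{2} = \left(-8 + 7^{2}\right)^{2} = \left(-8 + 49\right)^{2} = 41^{2} = 1681$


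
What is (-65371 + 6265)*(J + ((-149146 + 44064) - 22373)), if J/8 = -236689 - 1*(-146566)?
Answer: 50147835534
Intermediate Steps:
J = -720984 (J = 8*(-236689 - 1*(-146566)) = 8*(-236689 + 146566) = 8*(-90123) = -720984)
(-65371 + 6265)*(J + ((-149146 + 44064) - 22373)) = (-65371 + 6265)*(-720984 + ((-149146 + 44064) - 22373)) = -59106*(-720984 + (-105082 - 22373)) = -59106*(-720984 - 127455) = -59106*(-848439) = 50147835534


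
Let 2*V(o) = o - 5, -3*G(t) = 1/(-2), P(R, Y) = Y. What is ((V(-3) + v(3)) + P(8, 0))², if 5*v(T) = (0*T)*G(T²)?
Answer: 16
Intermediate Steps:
G(t) = ⅙ (G(t) = -⅓/(-2) = -⅓*(-½) = ⅙)
V(o) = -5/2 + o/2 (V(o) = (o - 5)/2 = (-5 + o)/2 = -5/2 + o/2)
v(T) = 0 (v(T) = ((0*T)*(⅙))/5 = (0*(⅙))/5 = (⅕)*0 = 0)
((V(-3) + v(3)) + P(8, 0))² = (((-5/2 + (½)*(-3)) + 0) + 0)² = (((-5/2 - 3/2) + 0) + 0)² = ((-4 + 0) + 0)² = (-4 + 0)² = (-4)² = 16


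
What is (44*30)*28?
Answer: 36960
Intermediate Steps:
(44*30)*28 = 1320*28 = 36960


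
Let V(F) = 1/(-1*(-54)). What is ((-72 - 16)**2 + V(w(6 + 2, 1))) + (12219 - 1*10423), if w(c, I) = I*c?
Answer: 515161/54 ≈ 9540.0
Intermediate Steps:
V(F) = 1/54
((-72 - 16)**2 + V(w(6 + 2, 1))) + (12219 - 1*10423) = ((-72 - 16)**2 + 1/54) + (12219 - 1*10423) = ((-88)**2 + 1/54) + (12219 - 10423) = (7744 + 1/54) + 1796 = 418177/54 + 1796 = 515161/54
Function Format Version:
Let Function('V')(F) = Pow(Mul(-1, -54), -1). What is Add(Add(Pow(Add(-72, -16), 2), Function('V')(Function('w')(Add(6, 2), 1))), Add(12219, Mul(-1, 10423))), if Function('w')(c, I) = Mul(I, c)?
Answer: Rational(515161, 54) ≈ 9540.0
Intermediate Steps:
Function('V')(F) = Rational(1, 54) (Function('V')(F) = Pow(54, -1) = Rational(1, 54))
Add(Add(Pow(Add(-72, -16), 2), Function('V')(Function('w')(Add(6, 2), 1))), Add(12219, Mul(-1, 10423))) = Add(Add(Pow(Add(-72, -16), 2), Rational(1, 54)), Add(12219, Mul(-1, 10423))) = Add(Add(Pow(-88, 2), Rational(1, 54)), Add(12219, -10423)) = Add(Add(7744, Rational(1, 54)), 1796) = Add(Rational(418177, 54), 1796) = Rational(515161, 54)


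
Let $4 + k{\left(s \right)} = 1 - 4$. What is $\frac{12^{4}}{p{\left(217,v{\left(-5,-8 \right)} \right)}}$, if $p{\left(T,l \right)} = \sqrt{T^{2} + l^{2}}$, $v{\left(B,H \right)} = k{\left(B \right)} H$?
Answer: $\frac{20736 \sqrt{41}}{1435} \approx 92.526$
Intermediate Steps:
$k{\left(s \right)} = -7$ ($k{\left(s \right)} = -4 + \left(1 - 4\right) = -4 - 3 = -7$)
$v{\left(B,H \right)} = - 7 H$
$\frac{12^{4}}{p{\left(217,v{\left(-5,-8 \right)} \right)}} = \frac{12^{4}}{\sqrt{217^{2} + \left(\left(-7\right) \left(-8\right)\right)^{2}}} = \frac{20736}{\sqrt{47089 + 56^{2}}} = \frac{20736}{\sqrt{47089 + 3136}} = \frac{20736}{\sqrt{50225}} = \frac{20736}{35 \sqrt{41}} = 20736 \frac{\sqrt{41}}{1435} = \frac{20736 \sqrt{41}}{1435}$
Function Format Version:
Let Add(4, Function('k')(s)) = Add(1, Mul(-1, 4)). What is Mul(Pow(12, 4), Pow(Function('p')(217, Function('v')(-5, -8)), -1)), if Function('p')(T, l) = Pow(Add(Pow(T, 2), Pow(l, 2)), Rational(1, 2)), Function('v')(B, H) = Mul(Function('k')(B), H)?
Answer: Mul(Rational(20736, 1435), Pow(41, Rational(1, 2))) ≈ 92.526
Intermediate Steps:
Function('k')(s) = -7 (Function('k')(s) = Add(-4, Add(1, Mul(-1, 4))) = Add(-4, Add(1, -4)) = Add(-4, -3) = -7)
Function('v')(B, H) = Mul(-7, H)
Mul(Pow(12, 4), Pow(Function('p')(217, Function('v')(-5, -8)), -1)) = Mul(Pow(12, 4), Pow(Pow(Add(Pow(217, 2), Pow(Mul(-7, -8), 2)), Rational(1, 2)), -1)) = Mul(20736, Pow(Pow(Add(47089, Pow(56, 2)), Rational(1, 2)), -1)) = Mul(20736, Pow(Pow(Add(47089, 3136), Rational(1, 2)), -1)) = Mul(20736, Pow(Pow(50225, Rational(1, 2)), -1)) = Mul(20736, Pow(Mul(35, Pow(41, Rational(1, 2))), -1)) = Mul(20736, Mul(Rational(1, 1435), Pow(41, Rational(1, 2)))) = Mul(Rational(20736, 1435), Pow(41, Rational(1, 2)))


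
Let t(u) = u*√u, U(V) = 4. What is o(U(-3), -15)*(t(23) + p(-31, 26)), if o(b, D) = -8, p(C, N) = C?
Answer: 248 - 184*√23 ≈ -634.43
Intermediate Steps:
t(u) = u^(3/2)
o(U(-3), -15)*(t(23) + p(-31, 26)) = -8*(23^(3/2) - 31) = -8*(23*√23 - 31) = -8*(-31 + 23*√23) = 248 - 184*√23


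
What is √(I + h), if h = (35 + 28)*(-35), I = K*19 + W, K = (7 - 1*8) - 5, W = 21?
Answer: I*√2298 ≈ 47.937*I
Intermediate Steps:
K = -6 (K = (7 - 8) - 5 = -1 - 5 = -6)
I = -93 (I = -6*19 + 21 = -114 + 21 = -93)
h = -2205 (h = 63*(-35) = -2205)
√(I + h) = √(-93 - 2205) = √(-2298) = I*√2298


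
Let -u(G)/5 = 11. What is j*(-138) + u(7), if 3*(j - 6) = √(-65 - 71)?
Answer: -883 - 92*I*√34 ≈ -883.0 - 536.45*I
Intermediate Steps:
u(G) = -55 (u(G) = -5*11 = -55)
j = 6 + 2*I*√34/3 (j = 6 + √(-65 - 71)/3 = 6 + √(-136)/3 = 6 + (2*I*√34)/3 = 6 + 2*I*√34/3 ≈ 6.0 + 3.8873*I)
j*(-138) + u(7) = (6 + 2*I*√34/3)*(-138) - 55 = (-828 - 92*I*√34) - 55 = -883 - 92*I*√34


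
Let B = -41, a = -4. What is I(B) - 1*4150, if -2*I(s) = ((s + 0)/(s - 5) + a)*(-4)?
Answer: -95593/23 ≈ -4156.2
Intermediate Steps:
I(s) = -8 + 2*s/(-5 + s) (I(s) = -((s + 0)/(s - 5) - 4)*(-4)/2 = -(s/(-5 + s) - 4)*(-4)/2 = -(-4 + s/(-5 + s))*(-4)/2 = -(16 - 4*s/(-5 + s))/2 = -8 + 2*s/(-5 + s))
I(B) - 1*4150 = 2*(20 - 3*(-41))/(-5 - 41) - 1*4150 = 2*(20 + 123)/(-46) - 4150 = 2*(-1/46)*143 - 4150 = -143/23 - 4150 = -95593/23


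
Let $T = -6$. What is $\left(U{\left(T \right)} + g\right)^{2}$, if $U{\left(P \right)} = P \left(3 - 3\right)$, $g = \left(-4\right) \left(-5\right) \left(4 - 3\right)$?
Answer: $400$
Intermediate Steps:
$g = 20$ ($g = 20 \cdot 1 = 20$)
$U{\left(P \right)} = 0$ ($U{\left(P \right)} = P 0 = 0$)
$\left(U{\left(T \right)} + g\right)^{2} = \left(0 + 20\right)^{2} = 20^{2} = 400$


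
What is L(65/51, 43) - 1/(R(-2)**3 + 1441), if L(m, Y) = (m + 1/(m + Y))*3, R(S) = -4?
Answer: 12096793/3109266 ≈ 3.8906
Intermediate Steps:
L(m, Y) = 3*m + 3/(Y + m) (L(m, Y) = (m + 1/(Y + m))*3 = 3*m + 3/(Y + m))
L(65/51, 43) - 1/(R(-2)**3 + 1441) = 3*(1 + (65/51)**2 + 43*(65/51))/(43 + 65/51) - 1/((-4)**3 + 1441) = 3*(1 + (65*(1/51))**2 + 43*(65*(1/51)))/(43 + 65*(1/51)) - 1/(-64 + 1441) = 3*(1 + (65/51)**2 + 43*(65/51))/(43 + 65/51) - 1/1377 = 3*(1 + 4225/2601 + 2795/51)/(2258/51) - 1*1/1377 = 3*(51/2258)*(149371/2601) - 1/1377 = 149371/38386 - 1/1377 = 12096793/3109266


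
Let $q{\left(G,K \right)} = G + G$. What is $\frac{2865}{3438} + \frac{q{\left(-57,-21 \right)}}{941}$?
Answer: $\frac{4021}{5646} \approx 0.71219$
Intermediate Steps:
$q{\left(G,K \right)} = 2 G$
$\frac{2865}{3438} + \frac{q{\left(-57,-21 \right)}}{941} = \frac{2865}{3438} + \frac{2 \left(-57\right)}{941} = 2865 \cdot \frac{1}{3438} - \frac{114}{941} = \frac{5}{6} - \frac{114}{941} = \frac{4021}{5646}$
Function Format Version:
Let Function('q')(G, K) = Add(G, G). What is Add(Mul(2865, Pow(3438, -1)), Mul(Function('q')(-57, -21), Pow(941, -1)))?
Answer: Rational(4021, 5646) ≈ 0.71219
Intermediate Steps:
Function('q')(G, K) = Mul(2, G)
Add(Mul(2865, Pow(3438, -1)), Mul(Function('q')(-57, -21), Pow(941, -1))) = Add(Mul(2865, Pow(3438, -1)), Mul(Mul(2, -57), Pow(941, -1))) = Add(Mul(2865, Rational(1, 3438)), Mul(-114, Rational(1, 941))) = Add(Rational(5, 6), Rational(-114, 941)) = Rational(4021, 5646)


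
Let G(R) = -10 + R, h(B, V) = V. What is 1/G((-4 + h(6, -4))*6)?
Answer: -1/58 ≈ -0.017241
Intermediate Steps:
1/G((-4 + h(6, -4))*6) = 1/(-10 + (-4 - 4)*6) = 1/(-10 - 8*6) = 1/(-10 - 48) = 1/(-58) = -1/58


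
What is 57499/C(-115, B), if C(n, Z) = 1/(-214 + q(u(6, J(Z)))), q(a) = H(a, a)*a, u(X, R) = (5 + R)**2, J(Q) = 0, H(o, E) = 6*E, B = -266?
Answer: 203316464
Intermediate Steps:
q(a) = 6*a**2 (q(a) = (6*a)*a = 6*a**2)
C(n, Z) = 1/3536 (C(n, Z) = 1/(-214 + 6*((5 + 0)**2)**2) = 1/(-214 + 6*(5**2)**2) = 1/(-214 + 6*25**2) = 1/(-214 + 6*625) = 1/(-214 + 3750) = 1/3536)
57499/C(-115, B) = 57499/(1/3536) = 57499*3536 = 203316464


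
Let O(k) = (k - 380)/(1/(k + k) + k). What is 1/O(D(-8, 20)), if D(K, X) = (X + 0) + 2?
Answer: -969/15752 ≈ -0.061516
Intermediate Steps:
D(K, X) = 2 + X (D(K, X) = X + 2 = 2 + X)
O(k) = (-380 + k)/(k + 1/(2*k)) (O(k) = (-380 + k)/(1/(2*k) + k) = (-380 + k)/(k + 1/(2*k)))
1/O(D(-8, 20)) = 1/(2*(2 + 20)*(-380 + (2 + 20))/(1 + 2*(2 + 20)²)) = 1/(2*22*(-380 + 22)/(1 + 2*22²)) = 1/(2*22*(-358)/(1 + 2*484)) = 1/(2*22*(-358)/(1 + 968)) = 1/(2*22*(-358)/969) = 1/(2*22*(1/969)*(-358)) = 1/(-15752/969) = -969/15752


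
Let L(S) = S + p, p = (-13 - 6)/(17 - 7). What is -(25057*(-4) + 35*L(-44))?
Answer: 203669/2 ≈ 1.0183e+5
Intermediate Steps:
p = -19/10 ≈ -1.9000
L(S) = -19/10 + S (L(S) = S - 19/10 = -19/10 + S)
-(25057*(-4) + 35*L(-44)) = -(25057*(-4) + 35*(-19/10 - 44)) = -(-100228 + 35*(-459/10)) = -(-100228 - 3213/2) = -1*(-203669/2) = 203669/2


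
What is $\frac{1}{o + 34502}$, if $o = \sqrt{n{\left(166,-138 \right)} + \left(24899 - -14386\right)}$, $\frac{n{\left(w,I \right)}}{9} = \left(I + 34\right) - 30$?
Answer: $\frac{34502}{1190349925} - \frac{3 \sqrt{4231}}{1190349925} \approx 2.8821 \cdot 10^{-5}$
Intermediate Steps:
$n{\left(w,I \right)} = 36 + 9 I$ ($n{\left(w,I \right)} = 9 \left(\left(I + 34\right) - 30\right) = 9 \left(\left(34 + I\right) - 30\right) = 9 \left(4 + I\right) = 36 + 9 I$)
$o = 3 \sqrt{4231}$ ($o = \sqrt{\left(36 + 9 \left(-138\right)\right) + \left(24899 - -14386\right)} = \sqrt{\left(36 - 1242\right) + \left(24899 + 14386\right)} = \sqrt{-1206 + 39285} = \sqrt{38079} = 3 \sqrt{4231} \approx 195.14$)
$\frac{1}{o + 34502} = \frac{1}{3 \sqrt{4231} + 34502} = \frac{1}{34502 + 3 \sqrt{4231}}$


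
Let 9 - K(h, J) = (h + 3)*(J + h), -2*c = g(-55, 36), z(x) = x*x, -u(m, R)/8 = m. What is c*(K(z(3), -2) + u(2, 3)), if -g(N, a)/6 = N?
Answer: 15015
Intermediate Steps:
g(N, a) = -6*N
u(m, R) = -8*m
z(x) = x**2
c = -165 (c = -(-3)*(-55) = -1/2*330 = -165)
K(h, J) = 9 - (3 + h)*(J + h) (K(h, J) = 9 - (h + 3)*(J + h) = 9 - (3 + h)*(J + h))
c*(K(z(3), -2) + u(2, 3)) = -165*((9 - (3**2)**2 - 3*(-2) - 3*3**2 - 1*(-2)*3**2) - 8*2) = -165*((9 - 1*9**2 + 6 - 3*9 - 1*(-2)*9) - 16) = -165*((9 - 1*81 + 6 - 27 + 18) - 16) = -165*((9 - 81 + 6 - 27 + 18) - 16) = -165*(-75 - 16) = -165*(-91) = 15015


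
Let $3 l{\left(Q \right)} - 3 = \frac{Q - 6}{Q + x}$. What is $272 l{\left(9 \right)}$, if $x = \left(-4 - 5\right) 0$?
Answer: $\frac{2720}{9} \approx 302.22$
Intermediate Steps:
$x = 0$ ($x = \left(-9\right) 0 = 0$)
$l{\left(Q \right)} = 1 + \frac{-6 + Q}{3 Q}$ ($l{\left(Q \right)} = 1 + \frac{\left(Q - 6\right) \frac{1}{Q + 0}}{3} = 1 + \frac{\left(-6 + Q\right) \frac{1}{Q}}{3} = 1 + \frac{\frac{1}{Q} \left(-6 + Q\right)}{3} = 1 + \frac{-6 + Q}{3 Q}$)
$272 l{\left(9 \right)} = 272 \left(\frac{4}{3} - \frac{2}{9}\right) = 272 \cdot \frac{10}{9} = \frac{2720}{9}$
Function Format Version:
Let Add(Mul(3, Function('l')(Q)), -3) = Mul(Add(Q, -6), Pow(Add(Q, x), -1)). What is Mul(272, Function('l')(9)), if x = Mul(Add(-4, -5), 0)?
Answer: Rational(2720, 9) ≈ 302.22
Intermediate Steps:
x = 0 (x = Mul(-9, 0) = 0)
Function('l')(Q) = Add(1, Mul(Rational(1, 3), Pow(Q, -1), Add(-6, Q))) (Function('l')(Q) = Add(1, Mul(Rational(1, 3), Mul(Add(Q, -6), Pow(Add(Q, 0), -1)))) = Add(1, Mul(Rational(1, 3), Mul(Add(-6, Q), Pow(Q, -1)))) = Add(1, Mul(Rational(1, 3), Mul(Pow(Q, -1), Add(-6, Q)))) = Add(1, Mul(Rational(1, 3), Pow(Q, -1), Add(-6, Q))))
Mul(272, Function('l')(9)) = Mul(272, Add(Rational(4, 3), Mul(-2, Pow(9, -1)))) = Mul(272, Add(Rational(4, 3), Mul(-2, Rational(1, 9)))) = Mul(272, Add(Rational(4, 3), Rational(-2, 9))) = Mul(272, Rational(10, 9)) = Rational(2720, 9)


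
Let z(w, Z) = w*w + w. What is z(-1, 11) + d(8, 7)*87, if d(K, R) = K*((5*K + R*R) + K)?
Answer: 67512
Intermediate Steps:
z(w, Z) = w + w**2 (z(w, Z) = w**2 + w = w + w**2)
d(K, R) = K*(R**2 + 6*K) (d(K, R) = K*((5*K + R**2) + K) = K*((R**2 + 5*K) + K) = K*(R**2 + 6*K))
z(-1, 11) + d(8, 7)*87 = -(1 - 1) + (8*(7**2 + 6*8))*87 = -1*0 + (8*(49 + 48))*87 = 0 + (8*97)*87 = 0 + 776*87 = 0 + 67512 = 67512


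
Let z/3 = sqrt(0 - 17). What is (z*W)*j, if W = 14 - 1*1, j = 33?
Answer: 1287*I*sqrt(17) ≈ 5306.4*I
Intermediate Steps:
W = 13 (W = 14 - 1 = 13)
z = 3*I*sqrt(17) (z = 3*sqrt(0 - 17) = 3*sqrt(-17) = 3*(I*sqrt(17)) = 3*I*sqrt(17) ≈ 12.369*I)
(z*W)*j = ((3*I*sqrt(17))*13)*33 = (39*I*sqrt(17))*33 = 1287*I*sqrt(17)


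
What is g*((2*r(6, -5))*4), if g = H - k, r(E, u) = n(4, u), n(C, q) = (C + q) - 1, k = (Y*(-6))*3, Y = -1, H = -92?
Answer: 1760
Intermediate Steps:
k = 18 (k = -1*(-6)*3 = 6*3 = 18)
n(C, q) = -1 + C + q
r(E, u) = 3 + u (r(E, u) = -1 + 4 + u = 3 + u)
g = -110 (g = -92 - 1*18 = -92 - 18 = -110)
g*((2*r(6, -5))*4) = -110*2*(3 - 5)*4 = -110*2*(-2)*4 = -(-440)*4 = -110*(-16) = 1760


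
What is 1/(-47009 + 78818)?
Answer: 1/31809 ≈ 3.1438e-5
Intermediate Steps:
1/(-47009 + 78818) = 1/31809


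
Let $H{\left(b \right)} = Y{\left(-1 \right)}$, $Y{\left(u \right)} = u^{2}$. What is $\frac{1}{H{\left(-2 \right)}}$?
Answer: $1$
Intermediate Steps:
$H{\left(b \right)} = 1$ ($H{\left(b \right)} = \left(-1\right)^{2} = 1$)
$\frac{1}{H{\left(-2 \right)}} = 1^{-1} = 1$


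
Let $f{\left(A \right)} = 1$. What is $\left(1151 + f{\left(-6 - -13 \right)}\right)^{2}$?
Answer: $1327104$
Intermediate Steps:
$\left(1151 + f{\left(-6 - -13 \right)}\right)^{2} = \left(1151 + 1\right)^{2} = 1152^{2} = 1327104$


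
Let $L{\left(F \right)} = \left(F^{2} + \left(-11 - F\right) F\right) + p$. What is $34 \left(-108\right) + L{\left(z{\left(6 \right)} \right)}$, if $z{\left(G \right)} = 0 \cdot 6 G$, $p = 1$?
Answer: $-3671$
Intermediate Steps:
$z{\left(G \right)} = 0$ ($z{\left(G \right)} = 0 G = 0$)
$L{\left(F \right)} = 1 + F^{2} + F \left(-11 - F\right)$ ($L{\left(F \right)} = \left(F^{2} + \left(-11 - F\right) F\right) + 1 = \left(F^{2} + F \left(-11 - F\right)\right) + 1 = 1 + F^{2} + F \left(-11 - F\right)$)
$34 \left(-108\right) + L{\left(z{\left(6 \right)} \right)} = 34 \left(-108\right) + \left(1 - 0\right) = -3672 + \left(1 + 0\right) = -3672 + 1 = -3671$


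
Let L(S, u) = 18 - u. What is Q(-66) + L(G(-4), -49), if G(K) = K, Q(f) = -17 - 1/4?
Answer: 199/4 ≈ 49.750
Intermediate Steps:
Q(f) = -69/4 (Q(f) = -17 - 1*¼ = -17 - ¼ = -69/4)
Q(-66) + L(G(-4), -49) = -69/4 + (18 - 1*(-49)) = -69/4 + (18 + 49) = -69/4 + 67 = 199/4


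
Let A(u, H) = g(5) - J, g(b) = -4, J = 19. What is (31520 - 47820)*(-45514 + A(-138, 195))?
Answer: 742253100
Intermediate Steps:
A(u, H) = -23 (A(u, H) = -4 - 1*19 = -4 - 19 = -23)
(31520 - 47820)*(-45514 + A(-138, 195)) = (31520 - 47820)*(-45514 - 23) = -16300*(-45537) = 742253100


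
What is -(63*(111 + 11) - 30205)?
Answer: 22519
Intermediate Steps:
-(63*(111 + 11) - 30205) = -(63*122 - 30205) = -(7686 - 30205) = -1*(-22519) = 22519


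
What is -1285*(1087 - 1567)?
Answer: 616800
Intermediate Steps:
-1285*(1087 - 1567) = -1285*(-480) = 616800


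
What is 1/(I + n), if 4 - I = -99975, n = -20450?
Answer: 1/79529 ≈ 1.2574e-5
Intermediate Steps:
I = 99979 (I = 4 - 1*(-99975) = 4 + 99975 = 99979)
1/(I + n) = 1/(99979 - 20450) = 1/79529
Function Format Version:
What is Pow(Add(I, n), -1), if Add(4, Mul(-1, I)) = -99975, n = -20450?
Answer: Rational(1, 79529) ≈ 1.2574e-5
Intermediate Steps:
I = 99979 (I = Add(4, Mul(-1, -99975)) = Add(4, 99975) = 99979)
Pow(Add(I, n), -1) = Pow(Add(99979, -20450), -1) = Pow(79529, -1) = Rational(1, 79529)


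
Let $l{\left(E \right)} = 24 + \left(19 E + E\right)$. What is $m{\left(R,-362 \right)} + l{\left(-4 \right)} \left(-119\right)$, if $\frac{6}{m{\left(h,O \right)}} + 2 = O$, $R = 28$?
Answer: $\frac{1212845}{182} \approx 6664.0$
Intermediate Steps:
$m{\left(h,O \right)} = \frac{6}{-2 + O}$
$l{\left(E \right)} = 24 + 20 E$
$m{\left(R,-362 \right)} + l{\left(-4 \right)} \left(-119\right) = \frac{6}{-2 - 362} + \left(24 + 20 \left(-4\right)\right) \left(-119\right) = \frac{6}{-364} + \left(24 - 80\right) \left(-119\right) = 6 \left(- \frac{1}{364}\right) - -6664 = - \frac{3}{182} + 6664 = \frac{1212845}{182}$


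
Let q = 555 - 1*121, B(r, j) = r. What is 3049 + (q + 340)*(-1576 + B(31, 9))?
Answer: -1192781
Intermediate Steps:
q = 434 (q = 555 - 121 = 434)
3049 + (q + 340)*(-1576 + B(31, 9)) = 3049 + (434 + 340)*(-1576 + 31) = 3049 + 774*(-1545) = 3049 - 1195830 = -1192781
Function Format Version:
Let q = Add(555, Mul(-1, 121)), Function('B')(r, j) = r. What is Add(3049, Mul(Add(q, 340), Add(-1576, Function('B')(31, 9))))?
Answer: -1192781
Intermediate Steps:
q = 434 (q = Add(555, -121) = 434)
Add(3049, Mul(Add(q, 340), Add(-1576, Function('B')(31, 9)))) = Add(3049, Mul(Add(434, 340), Add(-1576, 31))) = Add(3049, Mul(774, -1545)) = Add(3049, -1195830) = -1192781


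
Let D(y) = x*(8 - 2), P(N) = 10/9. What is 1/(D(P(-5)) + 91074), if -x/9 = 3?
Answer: 1/90912 ≈ 1.1000e-5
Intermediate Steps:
x = -27 (x = -9*3 = -27)
P(N) = 10/9 (P(N) = 10*(1/9) = 10/9)
D(y) = -162 (D(y) = -27*(8 - 2) = -27*6 = -162)
1/(D(P(-5)) + 91074) = 1/(-162 + 91074) = 1/90912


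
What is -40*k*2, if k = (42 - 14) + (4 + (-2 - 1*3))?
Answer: -2160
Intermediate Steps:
k = 27 (k = 28 + (4 + (-2 - 3)) = 28 + (4 - 5) = 28 - 1 = 27)
-40*k*2 = -1080*2 = -40*54 = -2160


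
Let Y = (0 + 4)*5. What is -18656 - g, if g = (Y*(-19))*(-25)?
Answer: -28156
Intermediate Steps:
Y = 20 (Y = 4*5 = 20)
g = 9500 (g = (20*(-19))*(-25) = -380*(-25) = 9500)
-18656 - g = -18656 - 1*9500 = -18656 - 9500 = -28156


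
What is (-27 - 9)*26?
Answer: -936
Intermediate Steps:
(-27 - 9)*26 = -36*26 = -936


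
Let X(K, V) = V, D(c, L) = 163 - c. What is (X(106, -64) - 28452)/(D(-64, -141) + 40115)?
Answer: -14258/20171 ≈ -0.70686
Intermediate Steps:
(X(106, -64) - 28452)/(D(-64, -141) + 40115) = (-64 - 28452)/((163 - 1*(-64)) + 40115) = -28516/((163 + 64) + 40115) = -28516/(227 + 40115) = -28516/40342 = -28516*1/40342 = -14258/20171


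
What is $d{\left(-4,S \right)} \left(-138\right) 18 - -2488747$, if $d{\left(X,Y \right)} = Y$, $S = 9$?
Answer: $2466391$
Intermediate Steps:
$d{\left(-4,S \right)} \left(-138\right) 18 - -2488747 = 9 \left(-138\right) 18 - -2488747 = \left(-1242\right) 18 + 2488747 = -22356 + 2488747 = 2466391$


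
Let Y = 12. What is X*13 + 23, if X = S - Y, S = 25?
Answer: 192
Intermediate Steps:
X = 13 (X = 25 - 1*12 = 25 - 12 = 13)
X*13 + 23 = 13*13 + 23 = 169 + 23 = 192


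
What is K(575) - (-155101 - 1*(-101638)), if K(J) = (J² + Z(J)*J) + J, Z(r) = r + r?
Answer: 1045913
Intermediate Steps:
Z(r) = 2*r
K(J) = J + 3*J² (K(J) = (J² + (2*J)*J) + J = (J² + 2*J²) + J = 3*J² + J = J + 3*J²)
K(575) - (-155101 - 1*(-101638)) = 575*(1 + 3*575) - (-155101 - 1*(-101638)) = 575*(1 + 1725) - (-155101 + 101638) = 575*1726 - 1*(-53463) = 992450 + 53463 = 1045913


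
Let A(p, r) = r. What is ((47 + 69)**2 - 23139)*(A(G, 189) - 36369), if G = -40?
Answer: 350330940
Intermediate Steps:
((47 + 69)**2 - 23139)*(A(G, 189) - 36369) = ((47 + 69)**2 - 23139)*(189 - 36369) = (116**2 - 23139)*(-36180) = (13456 - 23139)*(-36180) = -9683*(-36180) = 350330940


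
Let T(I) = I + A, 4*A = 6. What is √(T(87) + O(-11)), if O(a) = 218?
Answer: √1226/2 ≈ 17.507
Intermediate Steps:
A = 3/2 (A = (¼)*6 = 3/2 ≈ 1.5000)
T(I) = 3/2 + I (T(I) = I + 3/2 = 3/2 + I)
√(T(87) + O(-11)) = √((3/2 + 87) + 218) = √(177/2 + 218) = √(613/2) = √1226/2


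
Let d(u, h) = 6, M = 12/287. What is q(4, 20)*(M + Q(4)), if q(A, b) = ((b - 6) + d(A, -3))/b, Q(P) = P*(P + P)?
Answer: 9196/287 ≈ 32.042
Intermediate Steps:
M = 12/287 (M = 12*(1/287) = 12/287 ≈ 0.041812)
Q(P) = 2*P² (Q(P) = P*(2*P) = 2*P²)
q(A, b) = 1 (q(A, b) = ((b - 6) + 6)/b = ((-6 + b) + 6)/b = b/b = 1)
q(4, 20)*(M + Q(4)) = 1*(12/287 + 2*4²) = 1*(12/287 + 2*16) = 1*(12/287 + 32) = 1*(9196/287) = 9196/287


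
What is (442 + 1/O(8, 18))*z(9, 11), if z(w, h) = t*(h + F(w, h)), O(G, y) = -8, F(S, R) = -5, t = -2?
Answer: -10605/2 ≈ -5302.5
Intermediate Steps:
z(w, h) = 10 - 2*h (z(w, h) = -2*(h - 5) = -2*(-5 + h) = 10 - 2*h)
(442 + 1/O(8, 18))*z(9, 11) = (442 + 1/(-8))*(10 - 2*11) = (442 - ⅛)*(10 - 22) = (3535/8)*(-12) = -10605/2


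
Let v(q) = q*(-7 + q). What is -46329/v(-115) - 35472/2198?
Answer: -299751651/15418970 ≈ -19.440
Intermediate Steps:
-46329/v(-115) - 35472/2198 = -46329*(-1/(115*(-7 - 115))) - 35472/2198 = -46329/((-115*(-122))) - 35472*1/2198 = -46329/14030 - 17736/1099 = -299751651/15418970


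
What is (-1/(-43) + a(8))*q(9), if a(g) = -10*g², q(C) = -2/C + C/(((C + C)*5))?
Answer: 100903/1290 ≈ 78.219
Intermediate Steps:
q(C) = ⅒ - 2/C (q(C) = -2/C + C/(((2*C)*5)) = -2/C + C/((10*C)) = -2/C + C*(1/(10*C)) = -2/C + ⅒ = ⅒ - 2/C)
(-1/(-43) + a(8))*q(9) = (-1/(-43) - 10*8²)*((⅒)*(-20 + 9)/9) = (-1*(-1/43) - 10*64)*((⅒)*(⅑)*(-11)) = (1/43 - 640)*(-11/90) = -27519/43*(-11/90) = 100903/1290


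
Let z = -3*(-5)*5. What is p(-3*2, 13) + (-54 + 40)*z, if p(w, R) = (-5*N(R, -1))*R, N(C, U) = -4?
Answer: -790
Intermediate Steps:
z = 75 (z = 15*5 = 75)
p(w, R) = 20*R (p(w, R) = (-5*(-4))*R = 20*R)
p(-3*2, 13) + (-54 + 40)*z = 20*13 + (-54 + 40)*75 = 260 - 14*75 = 260 - 1050 = -790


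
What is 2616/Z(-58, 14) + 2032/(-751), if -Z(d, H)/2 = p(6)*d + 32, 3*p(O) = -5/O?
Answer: -9720628/325183 ≈ -29.893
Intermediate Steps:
p(O) = -5/(3*O) (p(O) = (-5/O)/3 = -5/(3*O))
Z(d, H) = -64 + 5*d/9 (Z(d, H) = -2*((-5/3/6)*d + 32) = -2*((-5/3*1/6)*d + 32) = -2*(-5*d/18 + 32) = -2*(32 - 5*d/18) = -64 + 5*d/9)
2616/Z(-58, 14) + 2032/(-751) = 2616/(-64 + (5/9)*(-58)) + 2032/(-751) = 2616/(-64 - 290/9) + 2032*(-1/751) = 2616/(-866/9) - 2032/751 = 2616*(-9/866) - 2032/751 = -11772/433 - 2032/751 = -9720628/325183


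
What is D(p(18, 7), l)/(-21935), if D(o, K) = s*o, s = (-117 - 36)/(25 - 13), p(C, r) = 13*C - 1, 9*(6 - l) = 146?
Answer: 11883/87740 ≈ 0.13543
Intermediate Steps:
l = -92/9 (l = 6 - ⅑*146 = 6 - 146/9 = -92/9 ≈ -10.222)
p(C, r) = -1 + 13*C
s = -51/4 (s = -153/12 = -153*1/12 = -51/4 ≈ -12.750)
D(o, K) = -51*o/4
D(p(18, 7), l)/(-21935) = -51*(-1 + 13*18)/4/(-21935) = -51*(-1 + 234)/4*(-1/21935) = -51/4*233*(-1/21935) = -11883/4*(-1/21935) = 11883/87740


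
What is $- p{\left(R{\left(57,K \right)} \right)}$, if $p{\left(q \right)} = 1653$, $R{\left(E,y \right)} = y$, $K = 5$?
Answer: $-1653$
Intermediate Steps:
$- p{\left(R{\left(57,K \right)} \right)} = \left(-1\right) 1653 = -1653$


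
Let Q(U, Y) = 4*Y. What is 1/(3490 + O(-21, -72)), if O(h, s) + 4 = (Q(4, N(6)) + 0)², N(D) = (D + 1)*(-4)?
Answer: 1/16030 ≈ 6.2383e-5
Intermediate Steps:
N(D) = -4 - 4*D (N(D) = (1 + D)*(-4) = -4 - 4*D)
O(h, s) = 12540 (O(h, s) = -4 + (4*(-4 - 4*6) + 0)² = -4 + (4*(-4 - 24) + 0)² = -4 + (4*(-28) + 0)² = -4 + (-112 + 0)² = -4 + (-112)² = -4 + 12544 = 12540)
1/(3490 + O(-21, -72)) = 1/(3490 + 12540) = 1/16030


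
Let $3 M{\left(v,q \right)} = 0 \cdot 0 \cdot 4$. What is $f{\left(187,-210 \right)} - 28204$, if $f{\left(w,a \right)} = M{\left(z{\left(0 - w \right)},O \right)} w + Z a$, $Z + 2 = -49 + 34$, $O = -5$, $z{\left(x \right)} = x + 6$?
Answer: $-24634$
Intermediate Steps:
$z{\left(x \right)} = 6 + x$
$M{\left(v,q \right)} = 0$ ($M{\left(v,q \right)} = \frac{0 \cdot 0 \cdot 4}{3} = \frac{0 \cdot 4}{3} = \frac{1}{3} \cdot 0 = 0$)
$Z = -17$ ($Z = -2 + \left(-49 + 34\right) = -2 - 15 = -17$)
$f{\left(w,a \right)} = - 17 a$ ($f{\left(w,a \right)} = 0 w - 17 a = 0 - 17 a = - 17 a$)
$f{\left(187,-210 \right)} - 28204 = \left(-17\right) \left(-210\right) - 28204 = 3570 - 28204 = -24634$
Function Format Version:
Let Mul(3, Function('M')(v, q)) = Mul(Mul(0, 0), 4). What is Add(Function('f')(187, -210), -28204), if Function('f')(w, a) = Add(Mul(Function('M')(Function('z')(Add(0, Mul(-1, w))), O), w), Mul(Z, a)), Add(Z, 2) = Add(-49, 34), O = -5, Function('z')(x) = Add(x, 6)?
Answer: -24634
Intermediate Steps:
Function('z')(x) = Add(6, x)
Function('M')(v, q) = 0 (Function('M')(v, q) = Mul(Rational(1, 3), Mul(Mul(0, 0), 4)) = Mul(Rational(1, 3), Mul(0, 4)) = Mul(Rational(1, 3), 0) = 0)
Z = -17 (Z = Add(-2, Add(-49, 34)) = Add(-2, -15) = -17)
Function('f')(w, a) = Mul(-17, a) (Function('f')(w, a) = Add(Mul(0, w), Mul(-17, a)) = Add(0, Mul(-17, a)) = Mul(-17, a))
Add(Function('f')(187, -210), -28204) = Add(Mul(-17, -210), -28204) = Add(3570, -28204) = -24634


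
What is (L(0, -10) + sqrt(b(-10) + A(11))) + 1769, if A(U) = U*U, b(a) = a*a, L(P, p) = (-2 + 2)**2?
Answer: 1769 + sqrt(221) ≈ 1783.9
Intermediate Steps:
L(P, p) = 0 (L(P, p) = 0**2 = 0)
b(a) = a**2
A(U) = U**2
(L(0, -10) + sqrt(b(-10) + A(11))) + 1769 = (0 + sqrt((-10)**2 + 11**2)) + 1769 = (0 + sqrt(100 + 121)) + 1769 = (0 + sqrt(221)) + 1769 = sqrt(221) + 1769 = 1769 + sqrt(221)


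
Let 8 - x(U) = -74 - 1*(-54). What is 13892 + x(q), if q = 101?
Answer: 13920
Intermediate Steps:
x(U) = 28 (x(U) = 8 - (-74 - 1*(-54)) = 8 - (-74 + 54) = 8 - 1*(-20) = 8 + 20 = 28)
13892 + x(q) = 13892 + 28 = 13920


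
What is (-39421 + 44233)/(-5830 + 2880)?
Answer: -2406/1475 ≈ -1.6312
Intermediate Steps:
(-39421 + 44233)/(-5830 + 2880) = 4812/(-2950) = 4812*(-1/2950) = -2406/1475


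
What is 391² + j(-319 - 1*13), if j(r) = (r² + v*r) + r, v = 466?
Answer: 108061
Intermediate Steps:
j(r) = r² + 467*r (j(r) = (r² + 466*r) + r = r² + 467*r)
391² + j(-319 - 1*13) = 391² + (-319 - 1*13)*(467 + (-319 - 1*13)) = 152881 + (-319 - 13)*(467 + (-319 - 13)) = 152881 - 332*(467 - 332) = 152881 - 332*135 = 152881 - 44820 = 108061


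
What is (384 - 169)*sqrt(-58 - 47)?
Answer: 215*I*sqrt(105) ≈ 2203.1*I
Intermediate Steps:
(384 - 169)*sqrt(-58 - 47) = 215*sqrt(-105) = 215*(I*sqrt(105)) = 215*I*sqrt(105)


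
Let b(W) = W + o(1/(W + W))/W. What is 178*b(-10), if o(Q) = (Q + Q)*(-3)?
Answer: -89267/50 ≈ -1785.3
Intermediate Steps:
o(Q) = -6*Q (o(Q) = (2*Q)*(-3) = -6*Q)
b(W) = W - 3/W**2 (b(W) = W + (-6/(W + W))/W = W + (-6*1/(2*W))/W = W + (-3/W)/W = W - 3/W**2)
178*b(-10) = 178*(-10 - 3/(-10)**2) = 178*(-10 - 3*1/100) = 178*(-10 - 3/100) = 178*(-1003/100) = -89267/50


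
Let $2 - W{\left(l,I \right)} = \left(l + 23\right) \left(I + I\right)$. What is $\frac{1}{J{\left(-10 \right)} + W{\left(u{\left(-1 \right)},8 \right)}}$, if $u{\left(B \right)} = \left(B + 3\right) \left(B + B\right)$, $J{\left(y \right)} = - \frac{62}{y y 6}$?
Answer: $- \frac{300}{90631} \approx -0.0033101$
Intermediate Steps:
$J{\left(y \right)} = - \frac{31}{3 y^{2}}$ ($J{\left(y \right)} = - \frac{62}{y^{2} \cdot 6} = - \frac{62}{6 y^{2}} = - 62 \frac{1}{6 y^{2}} = - \frac{31}{3 y^{2}}$)
$u{\left(B \right)} = 2 B \left(3 + B\right)$ ($u{\left(B \right)} = \left(3 + B\right) 2 B = 2 B \left(3 + B\right)$)
$W{\left(l,I \right)} = 2 - 2 I \left(23 + l\right)$ ($W{\left(l,I \right)} = 2 - \left(l + 23\right) \left(I + I\right) = 2 - \left(23 + l\right) 2 I = 2 - 2 I \left(23 + l\right)$)
$\frac{1}{J{\left(-10 \right)} + W{\left(u{\left(-1 \right)},8 \right)}} = \frac{1}{- \frac{31}{3 \cdot 100} - \left(366 + 16 \cdot 2 \left(-1\right) \left(3 - 1\right)\right)} = \frac{1}{\left(- \frac{31}{3}\right) \frac{1}{100} - \left(366 + 16 \cdot 2 \left(-1\right) 2\right)} = \frac{1}{- \frac{31}{300} - \left(366 - 64\right)} = \frac{1}{- \frac{31}{300} + \left(2 - 368 + 64\right)} = \frac{1}{- \frac{31}{300} - 302} = \frac{1}{- \frac{90631}{300}} = - \frac{300}{90631}$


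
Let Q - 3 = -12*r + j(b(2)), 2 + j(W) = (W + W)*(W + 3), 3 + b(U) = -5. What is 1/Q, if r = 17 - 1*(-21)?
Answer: -1/375 ≈ -0.0026667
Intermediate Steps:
b(U) = -8 (b(U) = -3 - 5 = -8)
r = 38 (r = 17 + 21 = 38)
j(W) = -2 + 2*W*(3 + W) (j(W) = -2 + (W + W)*(W + 3) = -2 + (2*W)*(3 + W) = -2 + 2*W*(3 + W))
Q = -375 (Q = 3 + (-12*38 + (-2 + 2*(-8)**2 + 6*(-8))) = 3 + (-456 + (-2 + 2*64 - 48)) = 3 + (-456 + (-2 + 128 - 48)) = 3 + (-456 + 78) = 3 - 378 = -375)
1/Q = 1/(-375) = -1/375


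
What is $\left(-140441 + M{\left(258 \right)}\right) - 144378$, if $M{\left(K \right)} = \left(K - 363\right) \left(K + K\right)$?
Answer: $-338999$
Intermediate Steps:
$M{\left(K \right)} = 2 K \left(-363 + K\right)$ ($M{\left(K \right)} = \left(-363 + K\right) 2 K = 2 K \left(-363 + K\right)$)
$\left(-140441 + M{\left(258 \right)}\right) - 144378 = \left(-140441 + 2 \cdot 258 \left(-363 + 258\right)\right) - 144378 = \left(-140441 + 2 \cdot 258 \left(-105\right)\right) - 144378 = \left(-140441 - 54180\right) - 144378 = -194621 - 144378 = -338999$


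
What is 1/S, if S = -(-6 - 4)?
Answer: ⅒ ≈ 0.10000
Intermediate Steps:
S = 10 (S = -1*(-10) = 10)
1/S = 1/10 = ⅒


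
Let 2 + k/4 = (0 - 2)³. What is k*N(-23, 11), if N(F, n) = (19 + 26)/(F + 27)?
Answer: -450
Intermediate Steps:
k = -40 (k = -8 + 4*(0 - 2)³ = -8 + 4*(-2)³ = -8 + 4*(-8) = -8 - 32 = -40)
N(F, n) = 45/(27 + F)
k*N(-23, 11) = -1800/(27 - 23) = -1800/4 = -40*45/4 = -450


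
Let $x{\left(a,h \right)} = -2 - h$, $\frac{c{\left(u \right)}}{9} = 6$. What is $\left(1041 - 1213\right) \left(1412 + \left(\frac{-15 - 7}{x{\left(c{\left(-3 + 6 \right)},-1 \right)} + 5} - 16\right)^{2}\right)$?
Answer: $-322371$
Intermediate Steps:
$c{\left(u \right)} = 54$ ($c{\left(u \right)} = 9 \cdot 6 = 54$)
$\left(1041 - 1213\right) \left(1412 + \left(\frac{-15 - 7}{x{\left(c{\left(-3 + 6 \right)},-1 \right)} + 5} - 16\right)^{2}\right) = \left(1041 - 1213\right) \left(1412 + \left(\frac{-15 - 7}{\left(-2 - -1\right) + 5} - 16\right)^{2}\right) = - 172 \left(1412 + \left(- \frac{22}{\left(-2 + 1\right) + 5} - 16\right)^{2}\right) = - 172 \left(1412 + \left(- \frac{22}{-1 + 5} - 16\right)^{2}\right) = - 172 \left(1412 + \left(- \frac{22}{4} - 16\right)^{2}\right) = - 172 \left(1412 + \left(\left(-22\right) \frac{1}{4} - 16\right)^{2}\right) = - 172 \left(1412 + \left(- \frac{11}{2} - 16\right)^{2}\right) = - 172 \left(1412 + \left(- \frac{43}{2}\right)^{2}\right) = - 172 \left(1412 + \frac{1849}{4}\right) = \left(-172\right) \frac{7497}{4} = -322371$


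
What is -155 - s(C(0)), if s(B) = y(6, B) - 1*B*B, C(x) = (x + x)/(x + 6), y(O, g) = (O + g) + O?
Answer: -167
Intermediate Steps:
y(O, g) = g + 2*O
C(x) = 2*x/(6 + x) (C(x) = (2*x)/(6 + x) = 2*x/(6 + x))
s(B) = 12 + B - B**2 (s(B) = (B + 2*6) - 1*B*B = (B + 12) - B*B = (12 + B) - B**2 = 12 + B - B**2)
-155 - s(C(0)) = -155 - (12 + 2*0/(6 + 0) - (2*0/(6 + 0))**2) = -155 - (12 + 2*0/6 - (2*0/6)**2) = -155 - (12 + 2*0*(1/6) - (2*0*(1/6))**2) = -155 - (12 + 0 - 1*0**2) = -155 - (12 + 0 - 1*0) = -155 - (12 + 0 + 0) = -155 - 1*12 = -155 - 12 = -167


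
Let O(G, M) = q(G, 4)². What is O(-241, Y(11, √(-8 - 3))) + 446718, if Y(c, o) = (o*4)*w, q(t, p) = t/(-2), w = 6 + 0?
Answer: 1844953/4 ≈ 4.6124e+5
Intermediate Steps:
w = 6
q(t, p) = -t/2 (q(t, p) = t*(-½) = -t/2)
Y(c, o) = 24*o (Y(c, o) = (o*4)*6 = (4*o)*6 = 24*o)
O(G, M) = G²/4 (O(G, M) = (-G/2)² = G²/4)
O(-241, Y(11, √(-8 - 3))) + 446718 = (¼)*(-241)² + 446718 = (¼)*58081 + 446718 = 58081/4 + 446718 = 1844953/4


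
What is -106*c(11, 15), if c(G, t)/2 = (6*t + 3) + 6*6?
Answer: -27348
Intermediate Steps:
c(G, t) = 78 + 12*t (c(G, t) = 2*((6*t + 3) + 6*6) = 2*((3 + 6*t) + 36) = 2*(39 + 6*t) = 78 + 12*t)
-106*c(11, 15) = -106*(78 + 12*15) = -106*(78 + 180) = -106*258 = -27348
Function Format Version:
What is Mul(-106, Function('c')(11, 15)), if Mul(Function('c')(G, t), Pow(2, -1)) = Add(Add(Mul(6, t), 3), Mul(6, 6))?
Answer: -27348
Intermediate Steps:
Function('c')(G, t) = Add(78, Mul(12, t)) (Function('c')(G, t) = Mul(2, Add(Add(Mul(6, t), 3), Mul(6, 6))) = Mul(2, Add(Add(3, Mul(6, t)), 36)) = Mul(2, Add(39, Mul(6, t))) = Add(78, Mul(12, t)))
Mul(-106, Function('c')(11, 15)) = Mul(-106, Add(78, Mul(12, 15))) = Mul(-106, Add(78, 180)) = Mul(-106, 258) = -27348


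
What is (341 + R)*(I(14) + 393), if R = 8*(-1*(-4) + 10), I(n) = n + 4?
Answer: 186183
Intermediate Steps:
I(n) = 4 + n
R = 112 (R = 8*(4 + 10) = 8*14 = 112)
(341 + R)*(I(14) + 393) = (341 + 112)*((4 + 14) + 393) = 453*(18 + 393) = 453*411 = 186183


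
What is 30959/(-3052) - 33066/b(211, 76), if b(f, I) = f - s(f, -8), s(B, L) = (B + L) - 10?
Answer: -5637483/3052 ≈ -1847.1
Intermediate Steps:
s(B, L) = -10 + B + L
b(f, I) = 18 (b(f, I) = f - (-10 + f - 8) = f - (-18 + f) = f + (18 - f) = 18)
30959/(-3052) - 33066/b(211, 76) = 30959/(-3052) - 33066/18 = 30959*(-1/3052) - 33066*1/18 = -30959/3052 - 1837 = -5637483/3052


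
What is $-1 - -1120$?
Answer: $1119$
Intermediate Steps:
$-1 - -1120 = -1 + 1120 = 1119$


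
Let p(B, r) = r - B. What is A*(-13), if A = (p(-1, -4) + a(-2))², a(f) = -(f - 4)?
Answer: -117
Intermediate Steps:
a(f) = 4 - f (a(f) = -(-4 + f) = 4 - f)
A = 9 (A = ((-4 - 1*(-1)) + (4 - 1*(-2)))² = ((-4 + 1) + (4 + 2))² = (-3 + 6)² = 3² = 9)
A*(-13) = 9*(-13) = -117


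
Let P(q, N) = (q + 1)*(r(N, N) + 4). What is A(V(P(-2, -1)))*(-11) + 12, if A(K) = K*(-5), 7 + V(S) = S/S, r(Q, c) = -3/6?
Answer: -318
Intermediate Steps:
r(Q, c) = -½ (r(Q, c) = -3*⅙ = -½)
P(q, N) = 7/2 + 7*q/2 (P(q, N) = (q + 1)*(-½ + 4) = (1 + q)*(7/2) = 7/2 + 7*q/2)
V(S) = -6 (V(S) = -7 + S/S = -7 + 1 = -6)
A(K) = -5*K
A(V(P(-2, -1)))*(-11) + 12 = -5*(-6)*(-11) + 12 = 30*(-11) + 12 = -330 + 12 = -318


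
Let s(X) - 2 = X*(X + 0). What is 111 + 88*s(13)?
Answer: 15159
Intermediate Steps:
s(X) = 2 + X² (s(X) = 2 + X*(X + 0) = 2 + X*X = 2 + X²)
111 + 88*s(13) = 111 + 88*(2 + 13²) = 111 + 88*(2 + 169) = 111 + 88*171 = 111 + 15048 = 15159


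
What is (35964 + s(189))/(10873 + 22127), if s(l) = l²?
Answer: 4779/2200 ≈ 2.1723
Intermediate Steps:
(35964 + s(189))/(10873 + 22127) = (35964 + 189²)/(10873 + 22127) = (35964 + 35721)/33000 = 71685*(1/33000) = 4779/2200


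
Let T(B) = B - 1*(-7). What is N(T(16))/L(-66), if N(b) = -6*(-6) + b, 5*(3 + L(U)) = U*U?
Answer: 295/4341 ≈ 0.067957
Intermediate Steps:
T(B) = 7 + B (T(B) = B + 7 = 7 + B)
L(U) = -3 + U²/5 (L(U) = -3 + (U*U)/5 = -3 + U²/5)
N(b) = 36 + b
N(T(16))/L(-66) = (36 + (7 + 16))/(-3 + (⅕)*(-66)²) = (36 + 23)/(-3 + (⅕)*4356) = 59/(-3 + 4356/5) = 59/(4341/5) = 59*(5/4341) = 295/4341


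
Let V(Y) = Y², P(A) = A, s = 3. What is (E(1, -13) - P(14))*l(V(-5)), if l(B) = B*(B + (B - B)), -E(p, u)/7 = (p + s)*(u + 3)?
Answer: 166250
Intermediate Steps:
E(p, u) = -7*(3 + p)*(3 + u) (E(p, u) = -7*(p + 3)*(u + 3) = -7*(3 + p)*(3 + u))
l(B) = B² (l(B) = B*(B + 0) = B*B = B²)
(E(1, -13) - P(14))*l(V(-5)) = ((-63 - 21*1 - 21*(-13) - 7*1*(-13)) - 1*14)*((-5)²)² = ((-63 - 21 + 273 + 91) - 14)*25² = (280 - 14)*625 = 266*625 = 166250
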